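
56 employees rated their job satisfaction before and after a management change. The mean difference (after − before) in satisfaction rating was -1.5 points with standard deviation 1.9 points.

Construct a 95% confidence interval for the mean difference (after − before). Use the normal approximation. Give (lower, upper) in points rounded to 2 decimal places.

This is a matched-pairs design, so SE = s_d/√n = 1.9/√56 = 0.2539.
Margin = 1.960 × 0.2539 = 0.4976; the interval is -1.5 ± 0.4976 = (-2.00, -1.00).

(-2.00, -1.00)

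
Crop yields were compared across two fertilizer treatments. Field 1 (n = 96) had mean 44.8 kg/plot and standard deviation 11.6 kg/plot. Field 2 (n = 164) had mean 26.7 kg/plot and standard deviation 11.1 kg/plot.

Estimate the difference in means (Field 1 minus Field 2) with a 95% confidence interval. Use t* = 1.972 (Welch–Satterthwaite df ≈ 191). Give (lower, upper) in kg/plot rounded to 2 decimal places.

(15.21, 20.99)

Standard errors of each mean: 11.6/√96 = 1.1839 and 11.1/√164 = 0.8668.
SE(x̄₁ − x̄₂) = √(1.1839² + 0.8668²) = 1.4673 for independent samples with unequal variances.
With t* = 1.972, the margin is 1.972 × 1.4673 = 2.8935.
x̄₁ − x̄₂ = 44.8 − 26.7 = 18.1000; the interval is 18.1000 ± 2.8935 = (15.21, 20.99).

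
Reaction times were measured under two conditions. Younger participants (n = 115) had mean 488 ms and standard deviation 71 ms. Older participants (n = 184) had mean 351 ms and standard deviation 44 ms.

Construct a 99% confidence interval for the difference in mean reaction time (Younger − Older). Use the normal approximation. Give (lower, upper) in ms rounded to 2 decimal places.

Per-group SEs: s₁/√n₁ = 71/√115 = 6.6208, s₂/√n₂ = 44/√184 = 3.2437.
Unpooled SE of the difference: √(43.83499264 + 10.52158969) = 7.3727.
Margin of error = z* · SE = 2.576 × 7.3727 = 18.9921.
x̄₁ − x̄₂ = 488 − 351 = 137.0000.
CI: 137.0000 ± 18.9921 = (118.01, 155.99).

(118.01, 155.99)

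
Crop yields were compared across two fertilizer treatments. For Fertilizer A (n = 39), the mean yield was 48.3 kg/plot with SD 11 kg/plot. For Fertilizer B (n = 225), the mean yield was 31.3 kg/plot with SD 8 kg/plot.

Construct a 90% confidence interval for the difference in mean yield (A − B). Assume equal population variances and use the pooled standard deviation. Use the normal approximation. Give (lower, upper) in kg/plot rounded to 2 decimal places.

s_p = √[((n₁−1)s₁² + (n₂−1)s₂²)/(n₁+n₂−2)] = √[(38·11² + 224·8²)/262] = 8.5010.
SE = 8.5010·√(1/39 + 1/225) = 1.4745.
With z* = 1.645, margin = 1.645 × 1.4745 = 2.4256.
x̄₁ − x̄₂ = 48.3 − 31.3 = 17.0000; interval 17.0000 ± 2.4256 = (14.57, 19.43).

(14.57, 19.43)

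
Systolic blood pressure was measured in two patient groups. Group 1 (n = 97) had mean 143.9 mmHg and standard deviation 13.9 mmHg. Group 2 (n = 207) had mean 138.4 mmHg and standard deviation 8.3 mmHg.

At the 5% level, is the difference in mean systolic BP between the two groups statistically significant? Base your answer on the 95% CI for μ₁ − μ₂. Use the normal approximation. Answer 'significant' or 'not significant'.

significant

Per-group SEs: s₁/√n₁ = 13.9/√97 = 1.4113, s₂/√n₂ = 8.3/√207 = 0.5769.
Unpooled SE of the difference: √(1.99176769 + 0.33281361) = 1.5247.
Margin of error = z* · SE = 1.960 × 1.5247 = 2.9884.
x̄₁ − x̄₂ = 143.9 − 138.4 = 5.5000.
CI: 5.5000 ± 2.9884 = (2.5116, 8.4884).
The interval (2.5116, 8.4884) does not contain 0, so the difference is significant.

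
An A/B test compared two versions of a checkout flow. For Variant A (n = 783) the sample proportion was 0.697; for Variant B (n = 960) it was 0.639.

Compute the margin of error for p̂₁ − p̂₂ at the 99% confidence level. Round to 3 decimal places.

The two standard errors are √(0.6970×0.3030/783) = 0.01642 and √(0.6390×0.3610/960) = 0.01550.
Because the samples are independent, SE_diff = √(0.01642² + 0.01550²) = 0.02258.
Using z* = 2.576 for 99%, ME = 2.576 × 0.02258 = 0.05817.

0.058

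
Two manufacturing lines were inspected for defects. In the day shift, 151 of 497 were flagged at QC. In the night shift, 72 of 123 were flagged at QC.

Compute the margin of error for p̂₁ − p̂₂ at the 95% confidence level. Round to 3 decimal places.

p̂₁ = 151/497 = 0.3038 and p̂₂ = 72/123 = 0.5854.
SE₁ = √(p̂₁(1−p̂₁)/n₁) = √(0.3038·0.6962/497) = 0.02063; SE₂ = √(0.5854·0.4146/123) = 0.04442.
Independent samples: SE of the difference = √(SE₁² + SE₂²) = √(0.0004255969 + 0.0019731364) = 0.04898.
z* for 95% confidence is 1.960, so the margin of error is 1.960 × 0.04898 = 0.09600.

0.096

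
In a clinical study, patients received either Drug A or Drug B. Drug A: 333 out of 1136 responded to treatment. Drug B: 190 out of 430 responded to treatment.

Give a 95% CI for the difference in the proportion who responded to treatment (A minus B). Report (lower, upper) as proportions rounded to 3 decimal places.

First, p̂₁ = 333/1136 = 0.2931; p̂₂ = 190/430 = 0.4419.
The two standard errors are √(0.2931×0.7069/1136) = 0.01351 and √(0.4419×0.5581/430) = 0.02395.
Because the samples are independent, SE_diff = √(0.01351² + 0.02395²) = 0.02750.
Using z* = 1.960 for 95%, ME = 1.960 × 0.02750 = 0.05390.
p̂₁ − p̂₂ = -0.1488; interval -0.1488 ± 0.05390 gives (-0.203, -0.095).

(-0.203, -0.095)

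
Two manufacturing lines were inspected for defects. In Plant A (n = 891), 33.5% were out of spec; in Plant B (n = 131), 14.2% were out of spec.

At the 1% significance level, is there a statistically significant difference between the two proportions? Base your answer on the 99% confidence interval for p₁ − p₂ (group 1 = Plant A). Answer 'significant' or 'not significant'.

significant

Each SE is √(p̂(1−p̂)/n): √(0.3350·0.6650/891) = 0.01581 and √(0.1420·0.8580/131) = 0.03050.
SE(p̂₁ − p̂₂) = √(SE₁² + SE₂²) = √(0.0002499561 + 0.00093025) = 0.03435, since the two samples are independent.
At 99% confidence z* = 2.576; margin = 2.576 × 0.03435 = 0.08849.
The difference is 0.3350 − 0.1420 = 0.1930, so the interval is 0.1930 ± 0.08849 = (0.10451, 0.28149).
The interval (0.10451, 0.28149) does not contain 0, so the difference is significant.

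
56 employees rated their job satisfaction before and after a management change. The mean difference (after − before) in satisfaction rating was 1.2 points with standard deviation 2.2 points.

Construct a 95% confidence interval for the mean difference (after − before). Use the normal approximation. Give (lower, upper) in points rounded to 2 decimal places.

(0.62, 1.78)

This is a matched-pairs design, so SE = s_d/√n = 2.2/√56 = 0.2940.
Margin = 1.960 × 0.2940 = 0.5762; the interval is 1.2 ± 0.5762 = (0.62, 1.78).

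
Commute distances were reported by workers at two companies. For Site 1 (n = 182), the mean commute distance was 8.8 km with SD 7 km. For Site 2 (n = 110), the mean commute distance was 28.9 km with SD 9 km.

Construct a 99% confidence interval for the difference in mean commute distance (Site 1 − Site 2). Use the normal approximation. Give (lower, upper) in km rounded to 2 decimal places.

Standard errors of each mean: 7/√182 = 0.5189 and 9/√110 = 0.8581.
SE(x̄₁ − x̄₂) = √(0.5189² + 0.8581²) = 1.0028 for independent samples with unequal variances.
With z* = 2.576, the margin is 2.576 × 1.0028 = 2.5832.
x̄₁ − x̄₂ = 8.8 − 28.9 = -20.1000; the interval is -20.1000 ± 2.5832 = (-22.68, -17.52).

(-22.68, -17.52)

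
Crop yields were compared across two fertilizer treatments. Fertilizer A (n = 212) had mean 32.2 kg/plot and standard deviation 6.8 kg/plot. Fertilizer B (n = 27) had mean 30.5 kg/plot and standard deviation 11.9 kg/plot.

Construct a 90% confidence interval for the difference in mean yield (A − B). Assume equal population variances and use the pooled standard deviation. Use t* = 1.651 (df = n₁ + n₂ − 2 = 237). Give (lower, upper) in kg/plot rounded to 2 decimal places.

(-0.84, 4.24)

Pooled variance s_p² = [211·6.8² + 26·11.9²] / (212+27−2) = 56.7025, so s_p = 7.5301.
SE_diff = s_p·√(1/n₁ + 1/n₂) = 7.5301·√(1/212 + 1/27) = 1.5387.
t* = 1.651; margin = 1.651 × 1.5387 = 2.5404.
Difference = 32.2 − 30.5 = 1.7000.
1.7000 ± 2.5404 → (-0.84, 4.24).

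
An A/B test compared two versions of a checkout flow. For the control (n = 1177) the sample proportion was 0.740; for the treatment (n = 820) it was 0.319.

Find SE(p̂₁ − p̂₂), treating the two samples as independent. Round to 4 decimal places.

SE₁ = √(p̂₁(1−p̂₁)/n₁) = √(0.7400·0.2600/1177) = 0.01279; SE₂ = √(0.3190·0.6810/820) = 0.01628.
Independent samples: SE of the difference = √(SE₁² + SE₂²) = √(0.0001635841 + 0.0002650384) = 0.02070.

0.0207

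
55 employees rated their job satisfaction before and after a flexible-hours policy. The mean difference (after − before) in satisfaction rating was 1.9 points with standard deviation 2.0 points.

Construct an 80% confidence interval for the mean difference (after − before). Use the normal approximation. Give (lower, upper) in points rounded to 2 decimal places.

Paired design: SE = s_d/√n = 2.0/√55 = 0.2697.
z* = 1.282; margin of error = 1.282 × 0.2697 = 0.3458.
1.9 ± 0.3458 → (1.55, 2.25).

(1.55, 2.25)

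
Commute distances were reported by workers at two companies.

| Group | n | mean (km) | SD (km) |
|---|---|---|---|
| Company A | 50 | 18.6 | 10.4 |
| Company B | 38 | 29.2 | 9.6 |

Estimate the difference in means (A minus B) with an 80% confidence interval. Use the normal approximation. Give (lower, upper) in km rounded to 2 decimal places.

Per-group SEs: s₁/√n₁ = 10.4/√50 = 1.4708, s₂/√n₂ = 9.6/√38 = 1.5573.
Unpooled SE of the difference: √(2.16325264 + 2.42518329) = 2.1421.
Margin of error = z* · SE = 1.282 × 2.1421 = 2.7462.
x̄₁ − x̄₂ = 18.6 − 29.2 = -10.6000.
CI: -10.6000 ± 2.7462 = (-13.35, -7.85).

(-13.35, -7.85)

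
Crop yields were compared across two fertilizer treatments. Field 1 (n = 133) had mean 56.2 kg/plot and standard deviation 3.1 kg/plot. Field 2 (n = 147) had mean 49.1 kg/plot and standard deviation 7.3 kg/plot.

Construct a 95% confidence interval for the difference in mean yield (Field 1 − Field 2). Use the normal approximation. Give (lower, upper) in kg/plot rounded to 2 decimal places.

SE₁ = s₁/√n₁ = 3.1/√133 = 0.2688; SE₂ = 7.3/√147 = 0.6021.
Independent samples, unequal variances: SE_diff = √(SE₁² + SE₂²) = √(0.07225344 + 0.36252441) = 0.6594.
z* = 1.960, so margin of error = 1.960 × 0.6594 = 1.2924.
Difference in means = 56.2 − 49.1 = 7.1000.
7.1000 ± 1.2924 → (5.81, 8.39).

(5.81, 8.39)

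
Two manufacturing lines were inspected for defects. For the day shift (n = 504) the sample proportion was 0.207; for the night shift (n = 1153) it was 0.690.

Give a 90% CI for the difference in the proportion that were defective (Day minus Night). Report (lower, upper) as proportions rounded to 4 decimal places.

The two standard errors are √(0.2070×0.7930/504) = 0.01805 and √(0.6900×0.3100/1153) = 0.01362.
Because the samples are independent, SE_diff = √(0.01805² + 0.01362²) = 0.02261.
Using z* = 1.645 for 90%, ME = 1.645 × 0.02261 = 0.03719.
p̂₁ − p̂₂ = -0.4830; interval -0.4830 ± 0.03719 gives (-0.5202, -0.4458).

(-0.5202, -0.4458)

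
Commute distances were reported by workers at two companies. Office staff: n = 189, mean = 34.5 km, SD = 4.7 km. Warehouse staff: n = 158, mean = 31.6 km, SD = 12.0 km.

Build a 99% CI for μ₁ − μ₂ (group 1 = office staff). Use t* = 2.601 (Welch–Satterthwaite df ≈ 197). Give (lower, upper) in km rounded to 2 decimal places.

Per-group SEs: s₁/√n₁ = 4.7/√189 = 0.3419, s₂/√n₂ = 12.0/√158 = 0.9547.
Unpooled SE of the difference: √(0.11689561 + 0.91145209) = 1.0141.
Margin of error = t* · SE = 2.601 × 1.0141 = 2.6377.
x̄₁ − x̄₂ = 34.5 − 31.6 = 2.9000.
CI: 2.9000 ± 2.6377 = (0.26, 5.54).

(0.26, 5.54)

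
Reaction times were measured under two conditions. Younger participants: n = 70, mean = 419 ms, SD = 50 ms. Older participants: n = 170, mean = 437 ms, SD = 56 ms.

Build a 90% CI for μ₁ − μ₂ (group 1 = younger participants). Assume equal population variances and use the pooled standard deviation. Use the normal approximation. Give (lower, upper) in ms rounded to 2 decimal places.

Pooled variance s_p² = [69·50² + 169·56²] / (70+170−2) = 2951.6134, so s_p = 54.3288.
SE_diff = s_p·√(1/n₁ + 1/n₂) = 54.3288·√(1/70 + 1/170) = 7.7155.
z* = 1.645; margin = 1.645 × 7.7155 = 12.6920.
Difference = 419 − 437 = -18.0000.
-18.0000 ± 12.6920 → (-30.69, -5.31).

(-30.69, -5.31)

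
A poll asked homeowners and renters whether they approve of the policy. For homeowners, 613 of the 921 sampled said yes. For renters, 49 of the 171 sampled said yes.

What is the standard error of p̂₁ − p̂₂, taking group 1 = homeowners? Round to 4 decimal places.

Sample proportions: 613/921 = 0.6656, 49/171 = 0.2865.
Each SE is √(p̂(1−p̂)/n): √(0.6656·0.3344/921) = 0.01555 and √(0.2865·0.7135/171) = 0.03457.
SE(p̂₁ − p̂₂) = √(SE₁² + SE₂²) = √(0.0002418025 + 0.0011950849) = 0.03791, since the two samples are independent.

0.0379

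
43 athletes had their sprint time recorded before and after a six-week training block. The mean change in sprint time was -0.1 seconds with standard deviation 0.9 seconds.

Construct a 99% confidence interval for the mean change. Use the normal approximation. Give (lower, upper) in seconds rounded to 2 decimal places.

This is a matched-pairs design, so SE = s_d/√n = 0.9/√43 = 0.1372.
Margin = 2.576 × 0.1372 = 0.3534; the interval is -0.1 ± 0.3534 = (-0.45, 0.25).

(-0.45, 0.25)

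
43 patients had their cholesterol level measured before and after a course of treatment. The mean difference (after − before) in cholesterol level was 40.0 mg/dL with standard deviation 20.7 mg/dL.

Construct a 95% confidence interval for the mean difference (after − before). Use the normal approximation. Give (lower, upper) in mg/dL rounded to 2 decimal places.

This is a matched-pairs design, so SE = s_d/√n = 20.7/√43 = 3.1567.
Margin = 1.960 × 3.1567 = 6.1871; the interval is 40.0 ± 6.1871 = (33.81, 46.19).

(33.81, 46.19)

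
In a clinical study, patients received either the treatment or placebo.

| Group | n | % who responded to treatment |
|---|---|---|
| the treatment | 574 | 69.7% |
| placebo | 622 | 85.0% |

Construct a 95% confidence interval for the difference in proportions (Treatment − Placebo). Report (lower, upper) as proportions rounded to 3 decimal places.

(-0.200, -0.106)

SE₁ = √(p̂₁(1−p̂₁)/n₁) = √(0.6970·0.3030/574) = 0.01918; SE₂ = √(0.8500·0.1500/622) = 0.01432.
Independent samples: SE of the difference = √(SE₁² + SE₂²) = √(0.0003678724 + 0.0002050624) = 0.02394.
z* for 95% confidence is 1.960, so the margin of error is 1.960 × 0.02394 = 0.04692.
Point estimate p̂₁ − p̂₂ = 0.6970 − 0.8500 = -0.1530.
-0.1530 ± 0.04692 → (-0.200, -0.106).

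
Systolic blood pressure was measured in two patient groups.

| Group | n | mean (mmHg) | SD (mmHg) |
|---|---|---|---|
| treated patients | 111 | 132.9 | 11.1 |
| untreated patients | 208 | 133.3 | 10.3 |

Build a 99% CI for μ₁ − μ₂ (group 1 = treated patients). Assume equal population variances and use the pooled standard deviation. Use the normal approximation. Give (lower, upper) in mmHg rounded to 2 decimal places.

s_p = √[((n₁−1)s₁² + (n₂−1)s₂²)/(n₁+n₂−2)] = √[(110·11.1² + 207·10.3²)/317] = 10.5845.
SE = 10.5845·√(1/111 + 1/208) = 1.2441.
With z* = 2.576, margin = 2.576 × 1.2441 = 3.2048.
x̄₁ − x̄₂ = 132.9 − 133.3 = -0.4000; interval -0.4000 ± 3.2048 = (-3.60, 2.80).

(-3.60, 2.80)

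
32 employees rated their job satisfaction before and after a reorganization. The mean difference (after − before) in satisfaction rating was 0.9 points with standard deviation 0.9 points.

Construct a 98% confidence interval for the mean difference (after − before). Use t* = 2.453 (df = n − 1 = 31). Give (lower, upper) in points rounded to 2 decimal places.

This is a matched-pairs design, so SE = s_d/√n = 0.9/√32 = 0.1591.
Margin = 2.453 × 0.1591 = 0.3903; the interval is 0.9 ± 0.3903 = (0.51, 1.29).

(0.51, 1.29)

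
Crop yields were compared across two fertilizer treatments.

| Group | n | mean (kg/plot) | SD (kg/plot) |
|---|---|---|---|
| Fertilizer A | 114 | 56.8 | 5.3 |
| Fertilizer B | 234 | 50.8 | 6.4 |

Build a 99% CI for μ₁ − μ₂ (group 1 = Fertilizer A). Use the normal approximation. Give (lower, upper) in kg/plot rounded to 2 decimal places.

(4.33, 7.67)

SE₁ = s₁/√n₁ = 5.3/√114 = 0.4964; SE₂ = 6.4/√234 = 0.4184.
Independent samples, unequal variances: SE_diff = √(SE₁² + SE₂²) = √(0.24641296 + 0.17505856) = 0.6492.
z* = 2.576, so margin of error = 2.576 × 0.6492 = 1.6723.
Difference in means = 56.8 − 50.8 = 6.0000.
6.0000 ± 1.6723 → (4.33, 7.67).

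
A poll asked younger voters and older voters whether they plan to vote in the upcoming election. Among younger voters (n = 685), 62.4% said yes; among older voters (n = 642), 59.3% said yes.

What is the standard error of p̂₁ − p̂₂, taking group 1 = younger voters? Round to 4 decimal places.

SE₁ = √(p̂₁(1−p̂₁)/n₁) = √(0.6240·0.3760/685) = 0.01851; SE₂ = √(0.5930·0.4070/642) = 0.01939.
Independent samples: SE of the difference = √(SE₁² + SE₂²) = √(0.0003426201 + 0.0003759721) = 0.02681.

0.0268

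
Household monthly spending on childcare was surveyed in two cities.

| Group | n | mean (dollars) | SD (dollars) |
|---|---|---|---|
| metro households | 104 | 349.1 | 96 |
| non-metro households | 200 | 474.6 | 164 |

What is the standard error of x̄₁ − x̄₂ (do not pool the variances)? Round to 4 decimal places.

14.9364

Standard errors of each mean: 96/√104 = 9.4136 and 164/√200 = 11.5966.
SE(x̄₁ − x̄₂) = √(9.4136² + 11.5966²) = 14.9364 for independent samples with unequal variances.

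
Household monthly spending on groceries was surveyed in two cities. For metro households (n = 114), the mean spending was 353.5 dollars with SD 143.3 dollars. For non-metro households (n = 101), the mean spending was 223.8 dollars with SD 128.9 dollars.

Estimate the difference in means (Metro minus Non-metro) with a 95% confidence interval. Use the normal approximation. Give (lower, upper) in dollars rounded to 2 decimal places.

Standard errors of each mean: 143.3/√114 = 13.4213 and 128.9/√101 = 12.8260.
SE(x̄₁ − x̄₂) = √(13.4213² + 12.8260²) = 18.5644 for independent samples with unequal variances.
With z* = 1.960, the margin is 1.960 × 18.5644 = 36.3862.
x̄₁ − x̄₂ = 353.5 − 223.8 = 129.7000; the interval is 129.7000 ± 36.3862 = (93.31, 166.09).

(93.31, 166.09)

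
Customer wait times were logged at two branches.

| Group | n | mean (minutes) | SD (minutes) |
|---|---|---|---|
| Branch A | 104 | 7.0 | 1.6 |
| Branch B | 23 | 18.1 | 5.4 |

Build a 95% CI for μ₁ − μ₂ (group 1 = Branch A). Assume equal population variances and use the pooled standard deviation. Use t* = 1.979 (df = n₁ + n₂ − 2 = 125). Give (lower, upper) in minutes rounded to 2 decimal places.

Pooled variance s_p² = [103·1.6² + 22·5.4²] / (104+23−2) = 7.2416, so s_p = 2.6910.
SE_diff = s_p·√(1/n₁ + 1/n₂) = 2.6910·√(1/104 + 1/23) = 0.6201.
t* = 1.979; margin = 1.979 × 0.6201 = 1.2272.
Difference = 7.0 − 18.1 = -11.1000.
-11.1000 ± 1.2272 → (-12.33, -9.87).

(-12.33, -9.87)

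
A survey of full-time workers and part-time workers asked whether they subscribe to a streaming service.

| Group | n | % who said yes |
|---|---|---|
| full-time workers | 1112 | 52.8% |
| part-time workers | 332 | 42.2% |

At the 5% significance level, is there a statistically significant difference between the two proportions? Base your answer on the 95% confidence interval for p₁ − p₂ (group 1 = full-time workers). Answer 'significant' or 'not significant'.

significant

SE₁ = √(p̂₁(1−p̂₁)/n₁) = √(0.5280·0.4720/1112) = 0.01497; SE₂ = √(0.4220·0.5780/332) = 0.02711.
Independent samples: SE of the difference = √(SE₁² + SE₂²) = √(0.0002241009 + 0.0007349521) = 0.03097.
z* for 95% confidence is 1.960, so the margin of error is 1.960 × 0.03097 = 0.06070.
Point estimate p̂₁ − p̂₂ = 0.5280 − 0.4220 = 0.1060.
0.1060 ± 0.06070 → (0.04530, 0.16670).
The interval (0.04530, 0.16670) does not contain 0, so the difference is significant.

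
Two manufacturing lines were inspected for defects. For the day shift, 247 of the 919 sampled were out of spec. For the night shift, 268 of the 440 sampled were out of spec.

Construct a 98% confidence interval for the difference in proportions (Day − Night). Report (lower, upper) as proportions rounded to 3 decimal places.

Sample proportions: 247/919 = 0.2688, 268/440 = 0.6091.
Each SE is √(p̂(1−p̂)/n): √(0.2688·0.7312/919) = 0.01462 and √(0.6091·0.3909/440) = 0.02326.
SE(p̂₁ − p̂₂) = √(SE₁² + SE₂²) = √(0.0002137444 + 0.0005410276) = 0.02747, since the two samples are independent.
At 98% confidence z* = 2.326; margin = 2.326 × 0.02747 = 0.06390.
The difference is 0.2688 − 0.6091 = -0.3403, so the interval is -0.3403 ± 0.06390 = (-0.404, -0.276).

(-0.404, -0.276)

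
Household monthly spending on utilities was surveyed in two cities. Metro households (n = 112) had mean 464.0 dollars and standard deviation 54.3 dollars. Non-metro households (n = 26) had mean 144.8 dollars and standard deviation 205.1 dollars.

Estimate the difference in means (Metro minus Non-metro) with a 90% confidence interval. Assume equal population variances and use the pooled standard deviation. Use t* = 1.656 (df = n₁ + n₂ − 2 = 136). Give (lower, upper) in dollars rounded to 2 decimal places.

(282.90, 355.50)

Pooled variance s_p² = [111·54.3² + 25·205.1²] / (112+26−2) = 10139.2106, so s_p = 100.6936.
SE_diff = s_p·√(1/n₁ + 1/n₂) = 100.6936·√(1/112 + 1/26) = 21.9203.
t* = 1.656; margin = 1.656 × 21.9203 = 36.3000.
Difference = 464.0 − 144.8 = 319.2000.
319.2000 ± 36.3000 → (282.90, 355.50).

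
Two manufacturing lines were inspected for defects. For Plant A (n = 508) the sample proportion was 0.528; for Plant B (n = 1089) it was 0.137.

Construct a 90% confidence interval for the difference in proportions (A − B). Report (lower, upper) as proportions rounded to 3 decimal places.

SE₁ = √(p̂₁(1−p̂₁)/n₁) = √(0.5280·0.4720/508) = 0.02215; SE₂ = √(0.1370·0.8630/1089) = 0.01042.
Independent samples: SE of the difference = √(SE₁² + SE₂²) = √(0.0004906225 + 0.0001085764) = 0.02448.
z* for 90% confidence is 1.645, so the margin of error is 1.645 × 0.02448 = 0.04027.
Point estimate p̂₁ − p̂₂ = 0.5280 − 0.1370 = 0.3910.
0.3910 ± 0.04027 → (0.351, 0.431).

(0.351, 0.431)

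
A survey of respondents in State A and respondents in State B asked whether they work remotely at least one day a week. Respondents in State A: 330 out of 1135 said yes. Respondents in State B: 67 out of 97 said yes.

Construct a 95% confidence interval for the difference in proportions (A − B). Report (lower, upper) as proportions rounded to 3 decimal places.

Sample proportions: 330/1135 = 0.2907, 67/97 = 0.6907.
Each SE is √(p̂(1−p̂)/n): √(0.2907·0.7093/1135) = 0.01348 and √(0.6907·0.3093/97) = 0.04693.
SE(p̂₁ − p̂₂) = √(SE₁² + SE₂²) = √(0.0001817104 + 0.0022024249) = 0.04883, since the two samples are independent.
At 95% confidence z* = 1.960; margin = 1.960 × 0.04883 = 0.09571.
The difference is 0.2907 − 0.6907 = -0.4000, so the interval is -0.4000 ± 0.09571 = (-0.496, -0.304).

(-0.496, -0.304)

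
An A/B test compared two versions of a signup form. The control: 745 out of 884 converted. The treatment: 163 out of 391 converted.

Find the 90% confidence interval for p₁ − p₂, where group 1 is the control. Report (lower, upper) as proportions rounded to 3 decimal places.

(0.380, 0.472)

Sample proportions: 745/884 = 0.8428, 163/391 = 0.4169.
Each SE is √(p̂(1−p̂)/n): √(0.8428·0.1572/884) = 0.01224 and √(0.4169·0.5831/391) = 0.02493.
SE(p̂₁ − p̂₂) = √(SE₁² + SE₂²) = √(0.0001498176 + 0.0006215049) = 0.02777, since the two samples are independent.
At 90% confidence z* = 1.645; margin = 1.645 × 0.02777 = 0.04568.
The difference is 0.8428 − 0.4169 = 0.4259, so the interval is 0.4259 ± 0.04568 = (0.380, 0.472).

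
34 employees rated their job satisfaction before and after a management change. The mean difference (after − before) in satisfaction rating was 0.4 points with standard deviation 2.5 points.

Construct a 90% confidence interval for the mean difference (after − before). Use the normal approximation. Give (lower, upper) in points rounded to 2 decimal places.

This is a matched-pairs design, so SE = s_d/√n = 2.5/√34 = 0.4287.
Margin = 1.645 × 0.4287 = 0.7052; the interval is 0.4 ± 0.7052 = (-0.31, 1.11).

(-0.31, 1.11)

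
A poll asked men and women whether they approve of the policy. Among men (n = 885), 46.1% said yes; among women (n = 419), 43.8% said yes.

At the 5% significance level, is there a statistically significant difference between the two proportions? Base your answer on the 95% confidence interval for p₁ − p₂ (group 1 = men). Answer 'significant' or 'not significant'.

SE₁ = √(p̂₁(1−p̂₁)/n₁) = √(0.4610·0.5390/885) = 0.01676; SE₂ = √(0.4380·0.5620/419) = 0.02424.
Independent samples: SE of the difference = √(SE₁² + SE₂²) = √(0.0002808976 + 0.0005875776) = 0.02947.
z* for 95% confidence is 1.960, so the margin of error is 1.960 × 0.02947 = 0.05776.
Point estimate p̂₁ − p̂₂ = 0.4610 − 0.4380 = 0.0230.
0.0230 ± 0.05776 → (-0.03476, 0.08076).
The interval (-0.03476, 0.08076) contains 0, so the difference is not significant.

not significant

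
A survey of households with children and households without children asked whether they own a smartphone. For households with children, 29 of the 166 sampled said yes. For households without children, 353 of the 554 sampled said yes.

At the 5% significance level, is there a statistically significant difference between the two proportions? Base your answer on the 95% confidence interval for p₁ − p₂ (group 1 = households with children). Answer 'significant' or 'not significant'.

Sample proportions: 29/166 = 0.1747, 353/554 = 0.6372.
Each SE is √(p̂(1−p̂)/n): √(0.1747·0.8253/166) = 0.02947 and √(0.6372·0.3628/554) = 0.02043.
SE(p̂₁ − p̂₂) = √(SE₁² + SE₂²) = √(0.0008684809 + 0.0004173849) = 0.03586, since the two samples are independent.
At 95% confidence z* = 1.960; margin = 1.960 × 0.03586 = 0.07029.
The difference is 0.1747 − 0.6372 = -0.4625, so the interval is -0.4625 ± 0.07029 = (-0.53279, -0.39221).
The interval (-0.53279, -0.39221) does not contain 0, so the difference is significant.

significant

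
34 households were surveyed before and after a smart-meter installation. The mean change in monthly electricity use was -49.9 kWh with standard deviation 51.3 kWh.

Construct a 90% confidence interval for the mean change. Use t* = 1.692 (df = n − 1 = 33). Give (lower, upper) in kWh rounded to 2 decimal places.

(-64.79, -35.01)

This is a matched-pairs design, so SE = s_d/√n = 51.3/√34 = 8.7979.
Margin = 1.692 × 8.7979 = 14.8860; the interval is -49.9 ± 14.8860 = (-64.79, -35.01).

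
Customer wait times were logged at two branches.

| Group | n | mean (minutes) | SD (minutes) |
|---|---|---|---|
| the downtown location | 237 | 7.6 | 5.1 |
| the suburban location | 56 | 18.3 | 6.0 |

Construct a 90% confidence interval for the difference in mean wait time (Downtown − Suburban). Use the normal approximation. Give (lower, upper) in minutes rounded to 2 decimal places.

Standard errors of each mean: 5.1/√237 = 0.3313 and 6.0/√56 = 0.8018.
SE(x̄₁ − x̄₂) = √(0.3313² + 0.8018²) = 0.8675 for independent samples with unequal variances.
With z* = 1.645, the margin is 1.645 × 0.8675 = 1.4270.
x̄₁ − x̄₂ = 7.6 − 18.3 = -10.7000; the interval is -10.7000 ± 1.4270 = (-12.13, -9.27).

(-12.13, -9.27)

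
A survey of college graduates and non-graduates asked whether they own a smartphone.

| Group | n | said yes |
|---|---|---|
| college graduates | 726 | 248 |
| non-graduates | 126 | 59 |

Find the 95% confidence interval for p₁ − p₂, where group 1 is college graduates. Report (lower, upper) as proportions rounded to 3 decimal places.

First, p̂₁ = 248/726 = 0.3416; p̂₂ = 59/126 = 0.4683.
The two standard errors are √(0.3416×0.6584/726) = 0.01760 and √(0.4683×0.5317/126) = 0.04445.
Because the samples are independent, SE_diff = √(0.01760² + 0.04445²) = 0.04781.
Using z* = 1.960 for 95%, ME = 1.960 × 0.04781 = 0.09371.
p̂₁ − p̂₂ = -0.1267; interval -0.1267 ± 0.09371 gives (-0.220, -0.033).

(-0.220, -0.033)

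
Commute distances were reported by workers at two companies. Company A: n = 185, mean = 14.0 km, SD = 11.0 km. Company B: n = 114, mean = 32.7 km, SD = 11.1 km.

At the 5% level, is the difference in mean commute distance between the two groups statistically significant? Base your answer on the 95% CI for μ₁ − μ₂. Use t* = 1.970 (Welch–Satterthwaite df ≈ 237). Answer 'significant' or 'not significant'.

Standard errors of each mean: 11.0/√185 = 0.8087 and 11.1/√114 = 1.0396.
SE(x̄₁ − x̄₂) = √(0.8087² + 1.0396²) = 1.3171 for independent samples with unequal variances.
With t* = 1.970, the margin is 1.970 × 1.3171 = 2.5947.
x̄₁ − x̄₂ = 14.0 − 32.7 = -18.7000; the interval is -18.7000 ± 2.5947 = (-21.2947, -16.1053).
The interval (-21.2947, -16.1053) does not contain 0, so the difference is significant.

significant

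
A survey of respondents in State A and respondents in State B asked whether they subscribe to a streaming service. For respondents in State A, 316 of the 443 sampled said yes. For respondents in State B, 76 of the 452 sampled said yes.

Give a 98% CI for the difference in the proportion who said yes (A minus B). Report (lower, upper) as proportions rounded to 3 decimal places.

(0.481, 0.610)

Sample proportions: 316/443 = 0.7133, 76/452 = 0.1681.
Each SE is √(p̂(1−p̂)/n): √(0.7133·0.2867/443) = 0.02149 and √(0.1681·0.8319/452) = 0.01759.
SE(p̂₁ − p̂₂) = √(SE₁² + SE₂²) = √(0.0004618201 + 0.0003094081) = 0.02777, since the two samples are independent.
At 98% confidence z* = 2.326; margin = 2.326 × 0.02777 = 0.06459.
The difference is 0.7133 − 0.1681 = 0.5452, so the interval is 0.5452 ± 0.06459 = (0.481, 0.610).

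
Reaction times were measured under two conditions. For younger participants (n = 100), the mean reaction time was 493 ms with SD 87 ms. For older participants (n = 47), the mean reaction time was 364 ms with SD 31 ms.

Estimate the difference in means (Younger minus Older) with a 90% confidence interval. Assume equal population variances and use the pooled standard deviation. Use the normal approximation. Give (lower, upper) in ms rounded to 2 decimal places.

(107.48, 150.52)

s_p = √[((n₁−1)s₁² + (n₂−1)s₂²)/(n₁+n₂−2)] = √[(99·87² + 46·31²)/145] = 73.9775.
SE = 73.9775·√(1/100 + 1/47) = 13.0831.
With z* = 1.645, margin = 1.645 × 13.0831 = 21.5217.
x̄₁ − x̄₂ = 493 − 364 = 129.0000; interval 129.0000 ± 21.5217 = (107.48, 150.52).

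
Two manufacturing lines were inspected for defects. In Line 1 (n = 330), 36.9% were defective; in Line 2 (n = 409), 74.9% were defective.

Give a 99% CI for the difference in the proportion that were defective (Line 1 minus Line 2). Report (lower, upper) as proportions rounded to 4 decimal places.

(-0.4679, -0.2921)

Each SE is √(p̂(1−p̂)/n): √(0.3690·0.6310/330) = 0.02656 and √(0.7490·0.2510/409) = 0.02144.
SE(p̂₁ − p̂₂) = √(SE₁² + SE₂²) = √(0.0007054336 + 0.0004596736) = 0.03413, since the two samples are independent.
At 99% confidence z* = 2.576; margin = 2.576 × 0.03413 = 0.08792.
The difference is 0.3690 − 0.7490 = -0.3800, so the interval is -0.3800 ± 0.08792 = (-0.4679, -0.2921).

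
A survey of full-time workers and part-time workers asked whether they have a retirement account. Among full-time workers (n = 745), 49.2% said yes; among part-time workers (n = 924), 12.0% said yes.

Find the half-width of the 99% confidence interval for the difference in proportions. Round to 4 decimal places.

0.0546

SE₁ = √(p̂₁(1−p̂₁)/n₁) = √(0.4920·0.5080/745) = 0.01832; SE₂ = √(0.1200·0.8800/924) = 0.01069.
Independent samples: SE of the difference = √(SE₁² + SE₂²) = √(0.0003356224 + 0.0001142761) = 0.02121.
z* for 99% confidence is 2.576, so the margin of error is 2.576 × 0.02121 = 0.05464.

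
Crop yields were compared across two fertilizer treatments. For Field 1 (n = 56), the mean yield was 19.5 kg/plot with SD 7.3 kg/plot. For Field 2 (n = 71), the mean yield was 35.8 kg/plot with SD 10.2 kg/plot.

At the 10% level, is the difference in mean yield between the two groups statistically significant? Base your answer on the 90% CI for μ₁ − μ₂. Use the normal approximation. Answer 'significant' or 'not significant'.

Per-group SEs: s₁/√n₁ = 7.3/√56 = 0.9755, s₂/√n₂ = 10.2/√71 = 1.2105.
Unpooled SE of the difference: √(0.95160025 + 1.46531025) = 1.5546.
Margin of error = z* · SE = 1.645 × 1.5546 = 2.5573.
x̄₁ − x̄₂ = 19.5 − 35.8 = -16.3000.
CI: -16.3000 ± 2.5573 = (-18.8573, -13.7427).
The interval (-18.8573, -13.7427) does not contain 0, so the difference is significant.

significant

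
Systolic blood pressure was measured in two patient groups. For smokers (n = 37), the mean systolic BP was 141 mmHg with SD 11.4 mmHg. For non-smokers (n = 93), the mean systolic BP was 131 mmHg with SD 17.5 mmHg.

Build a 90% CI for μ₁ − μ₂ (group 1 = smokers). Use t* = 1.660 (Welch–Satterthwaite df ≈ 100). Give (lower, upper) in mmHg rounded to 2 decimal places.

(5.67, 14.33)

Standard errors of each mean: 11.4/√37 = 1.8741 and 17.5/√93 = 1.8147.
SE(x̄₁ − x̄₂) = √(1.8741² + 1.8147²) = 2.6087 for independent samples with unequal variances.
With t* = 1.660, the margin is 1.660 × 2.6087 = 4.3304.
x̄₁ − x̄₂ = 141 − 131 = 10.0000; the interval is 10.0000 ± 4.3304 = (5.67, 14.33).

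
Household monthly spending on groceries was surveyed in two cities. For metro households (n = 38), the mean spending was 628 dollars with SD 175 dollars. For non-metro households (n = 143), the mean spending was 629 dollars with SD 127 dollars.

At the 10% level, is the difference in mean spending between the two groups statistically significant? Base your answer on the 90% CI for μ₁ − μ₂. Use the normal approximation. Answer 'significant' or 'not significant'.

SE₁ = s₁/√n₁ = 175/√38 = 28.3887; SE₂ = 127/√143 = 10.6203.
Independent samples, unequal variances: SE_diff = √(SE₁² + SE₂²) = √(805.91828769 + 112.79077209) = 30.3102.
z* = 1.645, so margin of error = 1.645 × 30.3102 = 49.8603.
Difference in means = 628 − 629 = -1.0000.
-1.0000 ± 49.8603 → (-50.8603, 48.8603).
The interval (-50.8603, 48.8603) contains 0, so the difference is not significant.

not significant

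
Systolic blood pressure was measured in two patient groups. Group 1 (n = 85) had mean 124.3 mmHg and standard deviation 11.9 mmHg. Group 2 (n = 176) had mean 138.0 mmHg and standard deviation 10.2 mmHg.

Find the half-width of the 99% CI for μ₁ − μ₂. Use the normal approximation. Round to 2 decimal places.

3.87

SE₁ = s₁/√n₁ = 11.9/√85 = 1.2907; SE₂ = 10.2/√176 = 0.7689.
Independent samples, unequal variances: SE_diff = √(SE₁² + SE₂²) = √(1.66590649 + 0.59120721) = 1.5024.
z* = 2.576, so margin of error = 2.576 × 1.5024 = 3.8702.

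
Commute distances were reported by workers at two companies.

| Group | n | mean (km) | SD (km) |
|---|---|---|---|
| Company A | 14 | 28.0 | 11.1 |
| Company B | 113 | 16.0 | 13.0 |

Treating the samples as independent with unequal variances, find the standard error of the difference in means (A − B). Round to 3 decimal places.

3.209

Per-group SEs: s₁/√n₁ = 11.1/√14 = 2.9666, s₂/√n₂ = 13.0/√113 = 1.2229.
Unpooled SE of the difference: √(8.80071556 + 1.49548441) = 3.2088.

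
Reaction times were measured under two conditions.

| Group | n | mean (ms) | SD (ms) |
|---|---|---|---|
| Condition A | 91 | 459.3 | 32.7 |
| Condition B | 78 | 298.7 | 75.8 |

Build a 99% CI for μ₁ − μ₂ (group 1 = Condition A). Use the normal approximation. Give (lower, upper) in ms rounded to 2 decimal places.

Per-group SEs: s₁/√n₁ = 32.7/√91 = 3.4279, s₂/√n₂ = 75.8/√78 = 8.5827.
Unpooled SE of the difference: √(11.75049841 + 73.66273929) = 9.2419.
Margin of error = z* · SE = 2.576 × 9.2419 = 23.8071.
x̄₁ − x̄₂ = 459.3 − 298.7 = 160.6000.
CI: 160.6000 ± 23.8071 = (136.79, 184.41).

(136.79, 184.41)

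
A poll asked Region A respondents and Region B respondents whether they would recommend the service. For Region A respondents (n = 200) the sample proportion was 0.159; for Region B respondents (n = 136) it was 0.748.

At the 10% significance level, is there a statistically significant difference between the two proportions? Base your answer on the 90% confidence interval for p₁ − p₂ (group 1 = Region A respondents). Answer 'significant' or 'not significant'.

The two standard errors are √(0.1590×0.8410/200) = 0.02586 and √(0.7480×0.2520/136) = 0.03723.
Because the samples are independent, SE_diff = √(0.02586² + 0.03723²) = 0.04533.
Using z* = 1.645 for 90%, ME = 1.645 × 0.04533 = 0.07457.
p̂₁ − p̂₂ = -0.5890; interval -0.5890 ± 0.07457 gives (-0.66357, -0.51443).
The interval (-0.66357, -0.51443) does not contain 0, so the difference is significant.

significant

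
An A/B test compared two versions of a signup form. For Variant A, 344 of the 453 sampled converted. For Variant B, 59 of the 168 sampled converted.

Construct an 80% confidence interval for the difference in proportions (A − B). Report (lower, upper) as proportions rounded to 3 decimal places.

(0.354, 0.462)

First, p̂₁ = 344/453 = 0.7594; p̂₂ = 59/168 = 0.3512.
The two standard errors are √(0.7594×0.2406/453) = 0.02008 and √(0.3512×0.6488/168) = 0.03683.
Because the samples are independent, SE_diff = √(0.02008² + 0.03683²) = 0.04195.
Using z* = 1.282 for 80%, ME = 1.282 × 0.04195 = 0.05378.
p̂₁ − p̂₂ = 0.4082; interval 0.4082 ± 0.05378 gives (0.354, 0.462).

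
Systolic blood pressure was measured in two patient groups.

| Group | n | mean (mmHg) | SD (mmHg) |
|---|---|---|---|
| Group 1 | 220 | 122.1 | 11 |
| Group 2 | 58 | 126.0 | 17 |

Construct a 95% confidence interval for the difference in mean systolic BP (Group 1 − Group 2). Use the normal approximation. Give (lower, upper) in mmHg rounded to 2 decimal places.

(-8.51, 0.71)

Standard errors of each mean: 11/√220 = 0.7416 and 17/√58 = 2.2322.
SE(x̄₁ − x̄₂) = √(0.7416² + 2.2322²) = 2.3522 for independent samples with unequal variances.
With z* = 1.960, the margin is 1.960 × 2.3522 = 4.6103.
x̄₁ − x̄₂ = 122.1 − 126.0 = -3.9000; the interval is -3.9000 ± 4.6103 = (-8.51, 0.71).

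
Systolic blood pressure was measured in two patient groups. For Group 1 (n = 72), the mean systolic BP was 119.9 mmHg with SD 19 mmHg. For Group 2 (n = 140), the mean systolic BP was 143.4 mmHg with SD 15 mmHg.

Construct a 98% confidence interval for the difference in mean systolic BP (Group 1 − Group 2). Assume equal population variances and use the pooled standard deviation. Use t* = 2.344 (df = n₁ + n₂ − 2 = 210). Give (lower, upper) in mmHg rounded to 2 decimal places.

s_p = √[((n₁−1)s₁² + (n₂−1)s₂²)/(n₁+n₂−2)] = √[(71·19² + 139·15²)/210] = 16.4615.
SE = 16.4615·√(1/72 + 1/140) = 2.3873.
With t* = 2.344, margin = 2.344 × 2.3873 = 5.5958.
x̄₁ − x̄₂ = 119.9 − 143.4 = -23.5000; interval -23.5000 ± 5.5958 = (-29.10, -17.90).

(-29.10, -17.90)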